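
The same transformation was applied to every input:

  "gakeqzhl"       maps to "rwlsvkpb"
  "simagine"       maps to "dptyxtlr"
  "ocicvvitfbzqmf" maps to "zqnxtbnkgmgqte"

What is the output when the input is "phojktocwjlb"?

amswzuuhvnez

The rule is to take characters alternately from the front and the back (1st, last, 2nd, 2nd-last, ...), then shift every letter 11 places forward in the alphabet (wrapping around).
On "phojktocwjlb": the first step gives "pbhlojjwkcto", and the second then gives "amswzuuhvnez".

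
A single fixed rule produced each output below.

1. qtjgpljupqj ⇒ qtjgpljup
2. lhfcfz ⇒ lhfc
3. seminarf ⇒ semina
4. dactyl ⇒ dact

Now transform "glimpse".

glimp

The pattern: delete the last 2 characters.
On "glimpse" that produces "glimp".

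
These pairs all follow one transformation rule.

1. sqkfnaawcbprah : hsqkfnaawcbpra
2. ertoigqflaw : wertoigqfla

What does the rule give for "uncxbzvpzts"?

suncxbzvpzt

Each output is the input with this applied: move the last character to the front.
"uncxbzvpzts" → "suncxbzvpzt".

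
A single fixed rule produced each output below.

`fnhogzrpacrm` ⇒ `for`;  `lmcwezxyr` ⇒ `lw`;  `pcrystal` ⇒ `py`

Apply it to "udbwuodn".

The transformation: keep one character in every 3, starting at position 1 (positions 1st, 4th, 7th, ...), then delete the last character.
Applying both steps to "udbwuodn": "uwd", then "uw".

uw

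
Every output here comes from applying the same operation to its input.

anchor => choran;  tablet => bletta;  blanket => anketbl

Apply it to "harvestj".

The rule is to move the first 2 characters to the end (rotate left by 2).
So "harvestj" becomes "rvestjha".

rvestjha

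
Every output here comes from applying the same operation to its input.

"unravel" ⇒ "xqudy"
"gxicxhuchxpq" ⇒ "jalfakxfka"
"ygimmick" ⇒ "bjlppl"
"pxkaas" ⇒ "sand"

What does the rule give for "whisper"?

zklvs

Rule — delete the last 2 characters, then shift every letter 3 places forward in the alphabet (wrapping around).
On "whisper": the first step gives "whisp", and the second then gives "zklvs".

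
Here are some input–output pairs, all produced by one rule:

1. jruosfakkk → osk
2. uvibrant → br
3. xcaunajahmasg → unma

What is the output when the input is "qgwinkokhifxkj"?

In each case the input is transformed by: swap each adjacent pair of characters (1↔2, 3↔4, ...), then keep one character in every 3, starting at position 3 (positions 3rd, 6th, 9th, ...).
Applying both steps to "qgwinkokhifxkj": "gqiwknkoihxfjk", then "inif".
(Check on "uvibrant": → "vubiartn" → "br" ✓)

inif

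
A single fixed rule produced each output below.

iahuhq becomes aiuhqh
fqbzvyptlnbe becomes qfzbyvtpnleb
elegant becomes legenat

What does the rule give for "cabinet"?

The transformation: swap each adjacent pair of characters (1↔2, 3↔4, ...).
Applying that to "cabinet" gives "acibent".

acibent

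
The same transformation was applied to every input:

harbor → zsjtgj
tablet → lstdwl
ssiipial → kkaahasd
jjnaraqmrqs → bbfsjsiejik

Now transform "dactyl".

The rule is to shift every letter 8 places backward in the alphabet (wrapping around).
Applying that to "dactyl" gives "vsulqd".

vsulqd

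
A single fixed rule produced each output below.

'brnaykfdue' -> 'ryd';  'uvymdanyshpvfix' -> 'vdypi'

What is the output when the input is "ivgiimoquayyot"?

The rule is to keep one character in every 3, starting at position 2 (positions 2nd, 5th, 8th, ...).
So "ivgiimoquayyot" becomes "viqyt".

viqyt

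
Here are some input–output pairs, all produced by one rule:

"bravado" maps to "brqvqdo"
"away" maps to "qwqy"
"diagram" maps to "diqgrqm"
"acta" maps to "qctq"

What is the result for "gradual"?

Rule — replace every "a" with "q".
Applying that to "gradual" gives "grqduql".

grqduql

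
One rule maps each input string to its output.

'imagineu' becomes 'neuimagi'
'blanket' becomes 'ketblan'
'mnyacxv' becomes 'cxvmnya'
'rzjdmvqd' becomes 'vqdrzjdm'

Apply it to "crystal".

What's happening: move the last 3 characters to the front (rotate right by 3).
On "crystal" that produces "talcrys".

talcrys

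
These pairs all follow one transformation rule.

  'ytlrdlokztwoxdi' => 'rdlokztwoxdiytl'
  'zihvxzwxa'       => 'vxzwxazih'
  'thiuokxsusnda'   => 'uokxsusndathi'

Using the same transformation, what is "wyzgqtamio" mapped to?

The transformation: move the first 3 characters to the end (rotate left by 3).
Applying that to "wyzgqtamio" gives "gqtamiowyz".

gqtamiowyz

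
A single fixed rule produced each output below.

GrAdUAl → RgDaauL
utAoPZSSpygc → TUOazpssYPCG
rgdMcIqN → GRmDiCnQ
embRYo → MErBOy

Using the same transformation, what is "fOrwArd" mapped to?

oFWRRaD

Looking at the pairs, the operation is to flip the case of every letter, then swap each adjacent pair of characters (1↔2, 3↔4, ...).
For "fOrwArd", step one produces "FoRWaRD"; step two turns that into "oFWRRaD".
(Check on "embRYo": → "EMBryO" → "MErBOy" ✓)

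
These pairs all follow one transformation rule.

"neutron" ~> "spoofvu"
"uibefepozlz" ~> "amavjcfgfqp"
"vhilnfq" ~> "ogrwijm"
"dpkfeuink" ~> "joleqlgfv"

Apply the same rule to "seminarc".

bsdtfnjo

In each case the input is transformed by: shift every letter 1 place forward in the alphabet (wrapping around), then move the last 3 characters to the front (rotate right by 3).
Working it through for "seminarc": intermediate "tfnjobsd", final "bsdtfnjo".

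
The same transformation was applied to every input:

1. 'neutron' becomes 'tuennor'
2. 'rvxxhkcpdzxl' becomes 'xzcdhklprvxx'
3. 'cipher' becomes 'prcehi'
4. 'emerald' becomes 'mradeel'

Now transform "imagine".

What's happening: sort the characters into alphabetical order, then move the last 2 characters to the front (rotate right by 2).
Applying both steps to "imagine": "aegiimn", then "mnaegii".
(Check on "neutron": → "ennortu" → "tuennor" ✓)

mnaegii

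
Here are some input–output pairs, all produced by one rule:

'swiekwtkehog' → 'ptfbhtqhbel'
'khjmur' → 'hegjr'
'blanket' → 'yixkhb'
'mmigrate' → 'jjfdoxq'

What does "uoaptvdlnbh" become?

The rule is to delete the last character, then shift every letter 3 places backward in the alphabet (wrapping around).
"uoaptvdlnbh" → "uoaptvdlnb" → "rlxmqsaiky".
(Check on "mmigrate": → "mmigrat" → "jjfdoxq" ✓)

rlxmqsaiky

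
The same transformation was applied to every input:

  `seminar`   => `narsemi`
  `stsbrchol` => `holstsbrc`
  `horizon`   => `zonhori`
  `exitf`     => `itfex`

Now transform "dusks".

sksdu

The pattern: move the last 3 characters to the front (rotate right by 3).
"dusks" → "sksdu".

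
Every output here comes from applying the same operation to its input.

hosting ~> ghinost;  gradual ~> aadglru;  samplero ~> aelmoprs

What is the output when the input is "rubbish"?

bbhirsu

In each case the input is transformed by: sort the characters into alphabetical order.
Applying that to "rubbish" gives "bbhirsu".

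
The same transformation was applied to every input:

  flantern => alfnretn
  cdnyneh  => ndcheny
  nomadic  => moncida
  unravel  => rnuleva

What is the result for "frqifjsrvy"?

qrfyvrsjfi

What's happening: move the first 3 characters to the end (rotate left by 3), then reverse the string.
Working it through for "frqifjsrvy": intermediate "ifjsrvyfrq", final "qrfyvrsjfi".
(Check on "cdnyneh": → "ynehcdn" → "ndcheny" ✓)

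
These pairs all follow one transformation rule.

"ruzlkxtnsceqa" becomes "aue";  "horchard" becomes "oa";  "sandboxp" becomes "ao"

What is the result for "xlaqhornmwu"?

Looking at the pairs, the operation is to move the last 2 characters to the front (rotate right by 2), then keep only the vowels.
Starting from "xlaqhornmwu": after the first operation, "wuxlaqhornm"; after the second, "uao".

uao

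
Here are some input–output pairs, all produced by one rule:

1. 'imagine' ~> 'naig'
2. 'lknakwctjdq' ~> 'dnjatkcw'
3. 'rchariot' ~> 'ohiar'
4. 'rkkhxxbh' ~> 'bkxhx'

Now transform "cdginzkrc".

Looking at the pairs, the operation is to take characters alternately from the front and the back (1st, last, 2nd, 2nd-last, ...), then delete the first 3 characters.
On "cdginzkrc": the first step gives "ccdrgkizn", and the second then gives "rgkizn".

rgkizn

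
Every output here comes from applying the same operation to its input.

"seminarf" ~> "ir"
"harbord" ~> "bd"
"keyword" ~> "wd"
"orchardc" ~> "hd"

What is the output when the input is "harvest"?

What's happening: move the first character to the end, then keep one character in every 3, starting at position 3 (positions 3rd, 6th, 9th, ...).
For "harvest", step one produces "arvesth"; step two turns that into "vt".

vt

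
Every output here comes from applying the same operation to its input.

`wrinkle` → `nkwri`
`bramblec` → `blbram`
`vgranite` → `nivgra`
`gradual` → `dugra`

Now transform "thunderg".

Rule — delete the last 2 characters, then move the last 2 characters to the front (rotate right by 2).
"thunderg" → "thunde" → "dethun".
(Check on "gradual": → "gradu" → "dugra" ✓)

dethun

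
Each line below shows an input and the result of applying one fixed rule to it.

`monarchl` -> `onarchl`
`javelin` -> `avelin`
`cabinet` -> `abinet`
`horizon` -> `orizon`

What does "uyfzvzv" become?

Each output is the input with this applied: delete the first character.
Applying that to "uyfzvzv" gives "yfzvzv".

yfzvzv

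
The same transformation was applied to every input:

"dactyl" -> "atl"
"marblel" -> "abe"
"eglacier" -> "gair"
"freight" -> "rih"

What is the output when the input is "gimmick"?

The transformation: keep every other character starting from the second (positions 2nd, 4th, 6th, ...).
Doing the same to "gimmick": "imc".

imc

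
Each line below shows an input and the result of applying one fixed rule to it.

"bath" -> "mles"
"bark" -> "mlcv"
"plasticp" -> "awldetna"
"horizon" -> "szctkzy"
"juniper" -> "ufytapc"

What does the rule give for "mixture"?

xtiefcp

What's happening: shift every letter 11 places forward in the alphabet (wrapping around).
So "mixture" becomes "xtiefcp".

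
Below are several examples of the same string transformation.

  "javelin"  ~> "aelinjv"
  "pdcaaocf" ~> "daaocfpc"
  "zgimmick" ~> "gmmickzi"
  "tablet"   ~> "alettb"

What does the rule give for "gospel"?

opelgs

What's happening: move the first 2 characters to the end (rotate left by 2), then swap the first and last characters.
"gospel" → "opelgs".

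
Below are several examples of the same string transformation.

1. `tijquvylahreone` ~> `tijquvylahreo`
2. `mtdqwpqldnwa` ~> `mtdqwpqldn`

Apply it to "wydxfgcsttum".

wydxfgcstt

In each case the input is transformed by: delete the last 2 characters.
Applying that to "wydxfgcsttum" gives "wydxfgcstt".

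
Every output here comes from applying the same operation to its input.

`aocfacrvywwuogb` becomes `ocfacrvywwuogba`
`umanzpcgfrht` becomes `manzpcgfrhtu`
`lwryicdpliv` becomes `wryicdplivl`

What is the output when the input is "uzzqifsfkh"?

zzqifsfkhu

Rule — move the first character to the end.
So "uzzqifsfkh" becomes "zzqifsfkhu".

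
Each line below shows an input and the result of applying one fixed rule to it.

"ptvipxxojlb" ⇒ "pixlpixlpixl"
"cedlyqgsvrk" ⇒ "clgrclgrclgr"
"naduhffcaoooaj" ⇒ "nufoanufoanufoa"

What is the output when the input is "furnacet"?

fnefnefne

In each case the input is transformed by: keep one character in every 3, starting at position 1 (positions 1st, 4th, 7th, ...), then write the whole string 3 times in a row.
Working it through for "furnacet": intermediate "fne", final "fnefnefne".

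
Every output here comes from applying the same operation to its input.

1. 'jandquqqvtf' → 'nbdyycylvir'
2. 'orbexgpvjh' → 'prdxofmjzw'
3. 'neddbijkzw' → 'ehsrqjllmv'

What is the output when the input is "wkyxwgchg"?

opkoefgse

The pattern: reverse the string, then shift every letter 8 places forward in the alphabet (wrapping around).
For "wkyxwgchg" the result is "opkoefgse".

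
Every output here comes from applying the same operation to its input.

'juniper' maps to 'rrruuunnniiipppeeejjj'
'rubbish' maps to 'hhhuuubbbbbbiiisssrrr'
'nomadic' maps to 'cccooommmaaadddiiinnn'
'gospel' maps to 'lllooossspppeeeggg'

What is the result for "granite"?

eeerrraaannniiitttggg

The rule is to swap the first and last characters, then repeat every character 3 times.
For "granite", step one produces "eranitg"; step two turns that into "eeerrraaannniiitttggg".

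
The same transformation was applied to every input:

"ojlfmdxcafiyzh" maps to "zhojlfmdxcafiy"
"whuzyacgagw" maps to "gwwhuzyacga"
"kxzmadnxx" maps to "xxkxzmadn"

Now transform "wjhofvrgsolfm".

fmwjhofvrgsol

Each output is the input with this applied: move the last 2 characters to the front (rotate right by 2).
On "wjhofvrgsolfm" that produces "fmwjhofvrgsol".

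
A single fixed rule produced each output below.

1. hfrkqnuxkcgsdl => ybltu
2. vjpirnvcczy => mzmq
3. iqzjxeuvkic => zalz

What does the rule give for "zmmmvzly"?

What's happening: shift every letter 9 places backward in the alphabet (wrapping around), then keep one character in every 3, starting at position 1 (positions 1st, 4th, 7th, ...).
On "zmmmvzly": the first step gives "qdddmqcp", and the second then gives "qdc".

qdc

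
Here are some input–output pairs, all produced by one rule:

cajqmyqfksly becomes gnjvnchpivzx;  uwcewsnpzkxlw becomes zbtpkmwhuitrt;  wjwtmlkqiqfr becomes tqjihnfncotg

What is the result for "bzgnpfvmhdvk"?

dkmcsjeashyw

The transformation: move the first 2 characters to the end (rotate left by 2), then shift every letter 3 places backward in the alphabet (wrapping around).
On "bzgnpfvmhdvk": the first step gives "gnpfvmhdvkbz", and the second then gives "dkmcsjeashyw".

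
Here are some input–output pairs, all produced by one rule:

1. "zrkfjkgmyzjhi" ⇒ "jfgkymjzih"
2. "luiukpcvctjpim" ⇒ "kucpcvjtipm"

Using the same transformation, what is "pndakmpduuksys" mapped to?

The pattern: delete the first 3 characters, then swap each adjacent pair of characters (1↔2, 3↔4, ...).
On "pndakmpduuksys": the first step gives "akmpduuksys", and the second then gives "kapmudkuyss".
(Check on "zrkfjkgmyzjhi": → "fjkgmyzjhi" → "jfgkymjzih" ✓)

kapmudkuyss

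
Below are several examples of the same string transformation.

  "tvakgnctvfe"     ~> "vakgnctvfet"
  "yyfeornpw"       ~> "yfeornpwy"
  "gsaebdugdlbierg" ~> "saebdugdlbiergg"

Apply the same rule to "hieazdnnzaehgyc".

Looking at the pairs, the operation is to move the first character to the end.
Doing the same to "hieazdnnzaehgyc": "ieazdnnzaehgych".

ieazdnnzaehgych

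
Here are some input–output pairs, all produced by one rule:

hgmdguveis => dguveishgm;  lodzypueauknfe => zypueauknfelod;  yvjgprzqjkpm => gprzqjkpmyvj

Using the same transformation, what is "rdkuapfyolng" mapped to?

What's happening: move the first 3 characters to the end (rotate left by 3).
"rdkuapfyolng" → "uapfyolngrdk".

uapfyolngrdk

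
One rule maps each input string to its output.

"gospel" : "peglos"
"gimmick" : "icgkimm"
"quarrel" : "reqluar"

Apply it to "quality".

The transformation: swap the first and last characters, then move the last 3 characters to the front (rotate right by 3).
Applying both steps to "quality": "yualitq", then "itqyual".

itqyual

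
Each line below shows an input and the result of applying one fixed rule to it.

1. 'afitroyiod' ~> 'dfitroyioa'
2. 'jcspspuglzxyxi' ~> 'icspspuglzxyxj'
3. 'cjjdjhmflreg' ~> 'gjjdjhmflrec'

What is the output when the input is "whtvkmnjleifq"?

qhtvkmnjleifw

Looking at the pairs, the operation is to swap the first and last characters.
So "whtvkmnjleifq" becomes "qhtvkmnjleifw".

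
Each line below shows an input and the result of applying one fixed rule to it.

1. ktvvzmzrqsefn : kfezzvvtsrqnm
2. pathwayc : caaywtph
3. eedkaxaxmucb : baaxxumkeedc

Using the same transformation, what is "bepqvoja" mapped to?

ebavqpoj

Each output is the input with this applied: sort the characters into reverse alphabetical order, then move the last 3 characters to the front (rotate right by 3).
Starting from "bepqvoja": after the first operation, "vqpojeba"; after the second, "ebavqpoj".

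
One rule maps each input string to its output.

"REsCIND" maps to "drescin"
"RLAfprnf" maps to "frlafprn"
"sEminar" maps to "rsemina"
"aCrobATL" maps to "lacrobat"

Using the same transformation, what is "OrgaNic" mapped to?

In each case the input is transformed by: move the last character to the front, then convert every letter to lowercase.
"OrgaNic" → "cOrgaNi" → "corgani".

corgani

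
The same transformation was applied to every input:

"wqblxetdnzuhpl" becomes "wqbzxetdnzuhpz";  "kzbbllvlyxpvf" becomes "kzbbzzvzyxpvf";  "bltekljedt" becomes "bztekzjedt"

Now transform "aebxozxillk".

The rule is to replace every "l" with "z".
So "aebxozxillk" becomes "aebxozxizzk".

aebxozxizzk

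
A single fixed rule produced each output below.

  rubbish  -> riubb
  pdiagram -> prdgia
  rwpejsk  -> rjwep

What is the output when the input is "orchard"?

oarhc

The transformation: delete the last 2 characters, then take characters alternately from the front and the back (1st, last, 2nd, 2nd-last, ...).
For "orchard", step one produces "orcha"; step two turns that into "oarhc".
(Check on "rwpejsk": → "rwpej" → "rjwep" ✓)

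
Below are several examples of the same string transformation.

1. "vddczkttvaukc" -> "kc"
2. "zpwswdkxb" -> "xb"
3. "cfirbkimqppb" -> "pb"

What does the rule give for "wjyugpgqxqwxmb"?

The rule is to keep only the last 2 characters.
"wjyugpgqxqwxmb" → "mb".

mb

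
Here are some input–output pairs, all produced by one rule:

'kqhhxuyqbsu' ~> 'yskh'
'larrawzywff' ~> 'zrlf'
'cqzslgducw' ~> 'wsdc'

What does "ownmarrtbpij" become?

rpom

Each output is the input with this applied: keep one character in every 3, starting at position 1 (positions 1st, 4th, 7th, ...), then sort the characters into reverse alphabetical order.
"ownmarrtbpij" → "rpom".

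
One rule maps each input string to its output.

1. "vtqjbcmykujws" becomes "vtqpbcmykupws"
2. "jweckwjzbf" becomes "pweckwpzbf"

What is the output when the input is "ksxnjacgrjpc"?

The rule is to replace every "j" with "p".
"ksxnjacgrjpc" → "ksxnpacgrppc".

ksxnpacgrppc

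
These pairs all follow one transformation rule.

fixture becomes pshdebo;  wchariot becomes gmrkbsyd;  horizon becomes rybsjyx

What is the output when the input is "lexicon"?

The rule is to shift every letter 10 places forward in the alphabet (wrapping around).
Doing the same to "lexicon": "vohsmyx".

vohsmyx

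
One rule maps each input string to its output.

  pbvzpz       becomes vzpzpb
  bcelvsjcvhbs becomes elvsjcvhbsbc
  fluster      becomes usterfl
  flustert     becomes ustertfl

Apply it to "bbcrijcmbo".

crijcmbobb

The transformation: move the first 2 characters to the end (rotate left by 2).
Applying that to "bbcrijcmbo" gives "crijcmbobb".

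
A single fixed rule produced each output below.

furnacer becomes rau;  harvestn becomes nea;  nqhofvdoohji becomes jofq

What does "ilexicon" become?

Looking at the pairs, the operation is to keep one character in every 3, starting at position 2 (positions 2nd, 5th, 8th, ...), then reverse the string.
On "ilexicon" that produces "nil".

nil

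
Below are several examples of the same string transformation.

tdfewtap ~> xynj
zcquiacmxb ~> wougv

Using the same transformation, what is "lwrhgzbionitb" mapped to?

The pattern: keep every other character starting from the second (positions 2nd, 4th, 6th, ...), then shift every letter 6 places backward in the alphabet (wrapping around).
On "lwrhgzbionitb": the first step gives "whzint", and the second then gives "qbtchn".
(Check on "zcquiacmxb": → "cuamb" → "wougv" ✓)

qbtchn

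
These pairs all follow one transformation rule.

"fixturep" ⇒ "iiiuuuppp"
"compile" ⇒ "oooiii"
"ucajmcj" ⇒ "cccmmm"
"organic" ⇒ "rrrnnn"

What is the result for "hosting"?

oooiii

Rule — keep one character in every 3, starting at position 2 (positions 2nd, 5th, 8th, ...), then repeat every character 3 times.
Starting from "hosting": after the first operation, "oi"; after the second, "oooiii".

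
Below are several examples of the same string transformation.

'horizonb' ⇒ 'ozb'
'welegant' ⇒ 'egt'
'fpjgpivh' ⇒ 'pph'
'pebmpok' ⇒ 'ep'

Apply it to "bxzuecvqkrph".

In each case the input is transformed by: keep one character in every 3, starting at position 2 (positions 2nd, 5th, 8th, ...).
"bxzuecvqkrph" → "xeqp".

xeqp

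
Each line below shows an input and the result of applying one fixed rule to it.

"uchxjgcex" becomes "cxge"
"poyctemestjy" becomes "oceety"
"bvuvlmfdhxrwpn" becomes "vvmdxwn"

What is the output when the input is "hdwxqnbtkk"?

dxntk

Rule — keep every other character starting from the second (positions 2nd, 4th, 6th, ...).
For "hdwxqnbtkk" the result is "dxntk".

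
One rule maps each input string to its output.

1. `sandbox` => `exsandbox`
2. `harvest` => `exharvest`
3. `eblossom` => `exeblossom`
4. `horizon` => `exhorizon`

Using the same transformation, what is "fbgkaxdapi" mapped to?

exfbgkaxdapi

Looking at the pairs, the operation is to prepend "ex".
On "fbgkaxdapi" that produces "exfbgkaxdapi".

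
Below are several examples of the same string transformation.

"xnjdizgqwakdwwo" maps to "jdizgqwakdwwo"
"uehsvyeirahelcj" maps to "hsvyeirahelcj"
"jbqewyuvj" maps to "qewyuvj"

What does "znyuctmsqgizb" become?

yuctmsqgizb

The transformation: delete the first 2 characters.
Doing the same to "znyuctmsqgizb": "yuctmsqgizb".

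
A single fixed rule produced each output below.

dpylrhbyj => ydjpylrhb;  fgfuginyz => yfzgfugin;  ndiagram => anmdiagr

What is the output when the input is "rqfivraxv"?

xrvqfivra

Rule — swap the first and last characters, then move the last 2 characters to the front (rotate right by 2).
On "rqfivraxv": the first step gives "vqfivraxr", and the second then gives "xrvqfivra".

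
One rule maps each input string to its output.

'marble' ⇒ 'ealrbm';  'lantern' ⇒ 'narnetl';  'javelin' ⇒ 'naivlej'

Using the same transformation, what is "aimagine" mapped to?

einmiaga

Rule — take characters alternately from the front and the back (1st, last, 2nd, 2nd-last, ...), then move the first character to the end.
Applying that to "aimagine" gives "einmiaga".
(Check on "javelin": → "jnaivle" → "naivlej" ✓)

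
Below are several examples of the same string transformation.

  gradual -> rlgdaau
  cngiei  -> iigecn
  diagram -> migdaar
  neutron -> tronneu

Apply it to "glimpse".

Each output is the input with this applied: sort the characters into reverse alphabetical order, then move the first character to the end.
On "glimpse": the first step gives "spmlige", and the second then gives "pmliges".

pmliges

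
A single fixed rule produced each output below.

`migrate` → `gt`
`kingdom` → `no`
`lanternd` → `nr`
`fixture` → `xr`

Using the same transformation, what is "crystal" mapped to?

ya

The rule is to keep one character in every 3, starting at position 3 (positions 3rd, 6th, 9th, ...).
Doing the same to "crystal": "ya".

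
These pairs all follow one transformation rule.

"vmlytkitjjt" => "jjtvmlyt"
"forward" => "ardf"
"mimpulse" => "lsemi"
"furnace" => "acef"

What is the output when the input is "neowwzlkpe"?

The rule is to move the last 3 characters to the front (rotate right by 3), then delete the last 3 characters.
For "neowwzlkpe", step one produces "kpeneowwzl"; step two turns that into "kpeneow".

kpeneow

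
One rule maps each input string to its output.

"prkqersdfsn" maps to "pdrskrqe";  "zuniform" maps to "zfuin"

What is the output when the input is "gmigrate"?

grmgi

The rule is to delete the last 3 characters, then take characters alternately from the front and the back (1st, last, 2nd, 2nd-last, ...).
Working it through for "gmigrate": intermediate "gmigr", final "grmgi".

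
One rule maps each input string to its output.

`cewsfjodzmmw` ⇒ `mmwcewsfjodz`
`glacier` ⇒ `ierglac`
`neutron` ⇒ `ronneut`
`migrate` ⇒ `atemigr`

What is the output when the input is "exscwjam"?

What's happening: move the last 3 characters to the front (rotate right by 3).
On "exscwjam" that produces "jamexscw".

jamexscw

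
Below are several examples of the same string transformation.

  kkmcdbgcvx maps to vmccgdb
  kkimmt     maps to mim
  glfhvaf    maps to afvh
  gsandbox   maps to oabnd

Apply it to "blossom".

In each case the input is transformed by: take characters alternately from the front and the back (1st, last, 2nd, 2nd-last, ...), then delete the first 3 characters.
Starting from "blossom": after the first operation, "bmlooss"; after the second, "ooss".

ooss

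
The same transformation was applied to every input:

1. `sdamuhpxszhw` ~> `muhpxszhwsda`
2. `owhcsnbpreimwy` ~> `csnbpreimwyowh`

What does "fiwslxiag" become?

slxiagfiw

In each case the input is transformed by: move the first 3 characters to the end (rotate left by 3).
So "fiwslxiag" becomes "slxiagfiw".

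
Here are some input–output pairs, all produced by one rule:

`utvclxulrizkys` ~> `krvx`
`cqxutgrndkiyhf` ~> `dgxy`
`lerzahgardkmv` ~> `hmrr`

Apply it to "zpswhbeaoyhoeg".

Looking at the pairs, the operation is to keep one character in every 3, starting at position 3 (positions 3rd, 6th, 9th, ...), then sort the characters into alphabetical order.
"zpswhbeaoyhoeg" → "sboo" → "boos".
(Check on "utvclxulrizkys": → "vxrk" → "krvx" ✓)

boos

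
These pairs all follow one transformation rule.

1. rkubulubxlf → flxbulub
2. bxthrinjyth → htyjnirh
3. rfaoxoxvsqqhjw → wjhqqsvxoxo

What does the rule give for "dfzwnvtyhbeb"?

In each case the input is transformed by: delete the first 3 characters, then reverse the string.
For "dfzwnvtyhbeb", step one produces "wnvtyhbeb"; step two turns that into "bebhytvnw".
(Check on "bxthrinjyth": → "hrinjyth" → "htyjnirh" ✓)

bebhytvnw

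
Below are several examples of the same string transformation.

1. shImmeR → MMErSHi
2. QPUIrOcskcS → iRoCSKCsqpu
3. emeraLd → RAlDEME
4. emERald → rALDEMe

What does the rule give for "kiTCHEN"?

Each output is the input with this applied: flip the case of every letter, then move the first 3 characters to the end (rotate left by 3).
For "kiTCHEN", step one produces "KItchen"; step two turns that into "chenKIt".

chenKIt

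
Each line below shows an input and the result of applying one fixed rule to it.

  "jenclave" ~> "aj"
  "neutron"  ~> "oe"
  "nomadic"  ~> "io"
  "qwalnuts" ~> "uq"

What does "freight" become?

Each output is the input with this applied: move the first 3 characters to the end (rotate left by 3), then keep one character in every 3, starting at position 3 (positions 3rd, 6th, 9th, ...).
"freight" → "ightfre" → "hr".

hr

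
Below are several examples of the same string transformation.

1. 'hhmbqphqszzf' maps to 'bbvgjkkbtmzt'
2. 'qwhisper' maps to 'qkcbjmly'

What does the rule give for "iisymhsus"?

ccsmbgomm

What's happening: shift every letter 6 places backward in the alphabet (wrapping around), then swap each adjacent pair of characters (1↔2, 3↔4, ...).
For "iisymhsus" the result is "ccsmbgomm".
(Check on "hhmbqphqszzf": → "bbgvkjbkmttz" → "bbvgjkkbtmzt" ✓)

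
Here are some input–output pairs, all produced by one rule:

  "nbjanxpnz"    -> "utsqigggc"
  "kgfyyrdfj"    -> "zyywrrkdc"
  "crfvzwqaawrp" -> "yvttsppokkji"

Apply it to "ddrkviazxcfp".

ywwvtsqokidb

Each output is the input with this applied: shift every letter 7 places backward in the alphabet (wrapping around), then sort the characters into reverse alphabetical order.
Working it through for "ddrkviazxcfp": intermediate "wwkdobtsqvyi", final "ywwvtsqokidb".
(Check on "nbjanxpnz": → "guctgqigs" → "utsqigggc" ✓)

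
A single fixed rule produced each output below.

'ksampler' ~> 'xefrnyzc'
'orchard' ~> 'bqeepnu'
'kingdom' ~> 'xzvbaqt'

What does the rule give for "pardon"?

canbeq

The rule is to take characters alternately from the front and the back (1st, last, 2nd, 2nd-last, ...), then shift every letter 13 places forward in the alphabet (wrapping around) — i.e. ROT13.
On "pardon": the first step gives "pnaord", and the second then gives "canbeq".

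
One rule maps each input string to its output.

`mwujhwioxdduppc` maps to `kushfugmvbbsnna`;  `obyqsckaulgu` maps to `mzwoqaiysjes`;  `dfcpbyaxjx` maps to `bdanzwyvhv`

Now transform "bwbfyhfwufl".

The rule is to shift every letter 2 places backward in the alphabet (wrapping around).
On "bwbfyhfwufl" that produces "zuzdwfdusdj".

zuzdwfdusdj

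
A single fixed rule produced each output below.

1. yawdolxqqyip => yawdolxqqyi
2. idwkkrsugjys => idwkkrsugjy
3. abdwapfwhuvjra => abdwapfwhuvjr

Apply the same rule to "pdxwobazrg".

pdxwobazr

In each case the input is transformed by: delete the last character.
Doing the same to "pdxwobazrg": "pdxwobazr".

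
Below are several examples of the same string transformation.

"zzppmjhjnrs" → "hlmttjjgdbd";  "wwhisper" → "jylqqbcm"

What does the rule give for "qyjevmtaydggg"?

aaaksdypgnusx

The rule is to move the last 3 characters to the front (rotate right by 3), then shift every letter 6 places backward in the alphabet (wrapping around).
Starting from "qyjevmtaydggg": after the first operation, "gggqyjevmtayd"; after the second, "aaaksdypgnusx".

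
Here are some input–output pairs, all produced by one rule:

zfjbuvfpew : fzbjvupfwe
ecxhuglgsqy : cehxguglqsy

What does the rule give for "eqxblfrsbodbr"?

qebxflsrobbdr

What's happening: swap each adjacent pair of characters (1↔2, 3↔4, ...).
"eqxblfrsbodbr" → "qebxflsrobbdr".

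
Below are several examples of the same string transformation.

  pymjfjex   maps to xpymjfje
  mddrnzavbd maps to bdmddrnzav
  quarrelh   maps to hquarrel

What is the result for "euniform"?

meunifor

The rule is to swap the front and back halves of the string, then move the first 3 characters to the end (rotate left by 3).
So "euniform" becomes "meunifor".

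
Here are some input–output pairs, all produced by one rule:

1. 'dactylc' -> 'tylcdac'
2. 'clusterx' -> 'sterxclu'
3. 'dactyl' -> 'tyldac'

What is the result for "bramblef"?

mblefbra

Looking at the pairs, the operation is to move the first 3 characters to the end (rotate left by 3).
So "bramblef" becomes "mblefbra".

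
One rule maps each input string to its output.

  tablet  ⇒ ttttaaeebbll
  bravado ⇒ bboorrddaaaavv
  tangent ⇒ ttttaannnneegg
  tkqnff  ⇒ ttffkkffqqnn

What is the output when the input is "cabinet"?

The pattern: take characters alternately from the front and the back (1st, last, 2nd, 2nd-last, ...), then double every character.
"cabinet" → "ctaebni" → "ccttaaeebbnnii".

ccttaaeebbnnii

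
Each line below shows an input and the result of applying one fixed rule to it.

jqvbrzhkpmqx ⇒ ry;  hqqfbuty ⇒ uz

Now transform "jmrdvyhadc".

The transformation: shift every letter 1 place forward in the alphabet (wrapping around), then keep only the last 2 characters.
"jmrdvyhadc" → "ed".
(Check on "hqqfbuty": → "irrgcvuz" → "uz" ✓)

ed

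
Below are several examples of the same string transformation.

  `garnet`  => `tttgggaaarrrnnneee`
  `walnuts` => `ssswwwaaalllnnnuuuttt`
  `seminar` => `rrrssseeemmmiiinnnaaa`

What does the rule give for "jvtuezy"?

yyyjjjvvvtttuuueeezzz

The transformation: repeat every character 3 times, then move the last 3 characters to the front (rotate right by 3).
Working it through for "jvtuezy": intermediate "jjjvvvtttuuueeezzzyyy", final "yyyjjjvvvtttuuueeezzz".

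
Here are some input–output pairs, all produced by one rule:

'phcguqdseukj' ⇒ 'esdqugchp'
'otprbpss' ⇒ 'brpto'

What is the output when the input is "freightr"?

gierf

The rule is to reverse the string, then delete the first 3 characters.
Applying both steps to "freightr": "rthgierf", then "gierf".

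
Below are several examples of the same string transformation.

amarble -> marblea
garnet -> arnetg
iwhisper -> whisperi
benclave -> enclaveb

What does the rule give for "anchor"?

nchora

Looking at the pairs, the operation is to move the first character to the end.
Applying that to "anchor" gives "nchora".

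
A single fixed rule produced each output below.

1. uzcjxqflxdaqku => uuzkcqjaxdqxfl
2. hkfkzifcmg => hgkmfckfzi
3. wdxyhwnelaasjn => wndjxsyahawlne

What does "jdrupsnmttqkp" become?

The rule is to take characters alternately from the front and the back (1st, last, 2nd, 2nd-last, ...).
For "jdrupsnmttqkp" the result is "jpdkrqutptsmn".

jpdkrqutptsmn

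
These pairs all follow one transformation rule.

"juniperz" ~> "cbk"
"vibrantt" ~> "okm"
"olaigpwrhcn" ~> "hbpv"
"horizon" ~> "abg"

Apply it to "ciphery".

var

The transformation: keep one character in every 3, starting at position 1 (positions 1st, 4th, 7th, ...), then shift every letter 7 places backward in the alphabet (wrapping around).
Working it through for "ciphery": intermediate "chy", final "var".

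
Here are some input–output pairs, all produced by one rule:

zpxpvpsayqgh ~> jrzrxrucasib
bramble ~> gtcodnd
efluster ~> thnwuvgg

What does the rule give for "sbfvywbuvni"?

In each case the input is transformed by: shift every letter 2 places forward in the alphabet (wrapping around), then swap the first and last characters.
"sbfvywbuvni" → "kdhxaydwxpu".

kdhxaydwxpu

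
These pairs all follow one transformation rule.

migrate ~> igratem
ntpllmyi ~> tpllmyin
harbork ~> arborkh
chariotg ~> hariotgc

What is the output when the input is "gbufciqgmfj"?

Rule — move the first character to the end.
"gbufciqgmfj" → "bufciqgmfjg".

bufciqgmfjg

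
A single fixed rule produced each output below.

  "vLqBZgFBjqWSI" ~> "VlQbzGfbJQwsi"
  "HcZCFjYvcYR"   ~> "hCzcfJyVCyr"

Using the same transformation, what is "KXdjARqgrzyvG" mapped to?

kxDJarQGRZYVg

The rule is to flip the case of every letter.
So "KXdjARqgrzyvG" becomes "kxDJarQGRZYVg".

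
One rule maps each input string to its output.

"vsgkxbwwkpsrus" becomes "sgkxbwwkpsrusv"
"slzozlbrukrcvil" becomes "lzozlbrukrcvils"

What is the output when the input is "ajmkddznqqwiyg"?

jmkddznqqwiyga

Rule — move the first character to the end.
For "ajmkddznqqwiyg" the result is "jmkddznqqwiyga".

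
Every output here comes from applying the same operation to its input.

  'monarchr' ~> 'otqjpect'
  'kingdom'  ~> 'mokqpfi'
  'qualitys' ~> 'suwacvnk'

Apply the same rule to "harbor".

jtcqtd

Each output is the input with this applied: shift every letter 2 places forward in the alphabet (wrapping around), then take characters alternately from the front and the back (1st, last, 2nd, 2nd-last, ...).
For "harbor", step one produces "jctdqt"; step two turns that into "jtcqtd".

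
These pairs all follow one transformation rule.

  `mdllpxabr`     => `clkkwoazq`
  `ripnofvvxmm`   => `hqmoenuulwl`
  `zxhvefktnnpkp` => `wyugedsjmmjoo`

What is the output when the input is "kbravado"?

ajzqzunc

The rule is to swap each adjacent pair of characters (1↔2, 3↔4, ...), then shift every letter 1 place backward in the alphabet (wrapping around).
On "kbravado": the first step gives "bkaravod", and the second then gives "ajzqzunc".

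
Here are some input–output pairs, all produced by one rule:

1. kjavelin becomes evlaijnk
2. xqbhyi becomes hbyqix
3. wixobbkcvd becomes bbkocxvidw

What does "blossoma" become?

Each output is the input with this applied: swap the front and back halves of the string, then take characters alternately from the front and the back (1st, last, 2nd, 2nd-last, ...).
On "blossoma": the first step gives "somablos", and the second then gives "ssoomlab".

ssoomlab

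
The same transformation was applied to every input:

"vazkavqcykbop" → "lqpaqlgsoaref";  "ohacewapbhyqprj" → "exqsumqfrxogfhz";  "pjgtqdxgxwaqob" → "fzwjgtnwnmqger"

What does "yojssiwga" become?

Rule — shift every letter 10 places backward in the alphabet (wrapping around).
"yojssiwga" → "oeziiymwq".

oeziiymwq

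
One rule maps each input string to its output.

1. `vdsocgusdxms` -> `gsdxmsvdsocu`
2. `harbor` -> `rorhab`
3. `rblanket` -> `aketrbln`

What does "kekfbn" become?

The transformation: swap the front and back halves of the string, then swap the first and last characters.
Starting from "kekfbn": after the first operation, "fbnkek"; after the second, "kbnkef".

kbnkef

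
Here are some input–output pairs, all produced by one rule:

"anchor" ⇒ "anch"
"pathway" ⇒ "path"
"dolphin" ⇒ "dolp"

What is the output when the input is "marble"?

What's happening: keep only the first 4 characters.
So "marble" becomes "marb".

marb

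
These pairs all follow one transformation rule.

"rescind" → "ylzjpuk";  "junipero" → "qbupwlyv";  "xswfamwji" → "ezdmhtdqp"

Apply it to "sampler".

zhtwsly

The transformation: shift every letter 7 places forward in the alphabet (wrapping around).
Doing the same to "sampler": "zhtwsly".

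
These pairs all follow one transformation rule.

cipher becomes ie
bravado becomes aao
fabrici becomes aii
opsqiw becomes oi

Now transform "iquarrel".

The rule is to keep only the vowels.
So "iquarrel" becomes "iuae".

iuae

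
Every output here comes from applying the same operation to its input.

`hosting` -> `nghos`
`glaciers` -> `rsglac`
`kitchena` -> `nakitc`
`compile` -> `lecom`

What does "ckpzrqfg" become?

fgckpz

Rule — move the last 2 characters to the front (rotate right by 2), then delete the last 2 characters.
Doing the same to "ckpzrqfg": "fgckpz".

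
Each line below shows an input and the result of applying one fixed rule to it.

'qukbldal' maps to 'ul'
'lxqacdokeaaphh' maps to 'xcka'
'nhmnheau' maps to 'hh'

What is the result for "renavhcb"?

ev

What's happening: delete the last character, then keep one character in every 3, starting at position 2 (positions 2nd, 5th, 8th, ...).
"renavhcb" → "ev".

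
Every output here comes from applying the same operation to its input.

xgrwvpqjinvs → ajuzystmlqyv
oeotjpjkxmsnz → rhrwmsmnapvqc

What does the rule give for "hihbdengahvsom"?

The rule is to shift every letter 3 places forward in the alphabet (wrapping around).
For "hihbdengahvsom" the result is "klkeghqjdkyvrp".

klkeghqjdkyvrp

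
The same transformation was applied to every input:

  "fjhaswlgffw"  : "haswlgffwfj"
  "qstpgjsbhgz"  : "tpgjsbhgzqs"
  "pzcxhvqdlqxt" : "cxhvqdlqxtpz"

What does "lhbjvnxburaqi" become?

What's happening: move the first 2 characters to the end (rotate left by 2).
Doing the same to "lhbjvnxburaqi": "bjvnxburaqilh".

bjvnxburaqilh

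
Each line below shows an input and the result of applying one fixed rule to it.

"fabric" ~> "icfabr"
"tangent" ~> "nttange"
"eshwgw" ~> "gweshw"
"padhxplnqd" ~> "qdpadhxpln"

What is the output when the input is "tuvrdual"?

altuvrdu

The transformation: move the last 2 characters to the front (rotate right by 2).
So "tuvrdual" becomes "altuvrdu".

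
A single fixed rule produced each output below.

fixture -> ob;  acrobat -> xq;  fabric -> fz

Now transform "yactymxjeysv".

The rule is to shift every letter 3 places backward in the alphabet (wrapping around), then keep only the last 2 characters.
"yactymxjeysv" → "vxzqvjugbvps" → "ps".
(Check on "acrobat": → "xzolyxq" → "xq" ✓)

ps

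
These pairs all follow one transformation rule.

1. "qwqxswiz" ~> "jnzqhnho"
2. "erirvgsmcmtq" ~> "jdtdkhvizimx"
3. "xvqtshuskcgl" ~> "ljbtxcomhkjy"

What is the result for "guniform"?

wfidxlez

Each output is the input with this applied: shift every letter 9 places backward in the alphabet (wrapping around), then swap the front and back halves of the string.
Doing the same to "guniform": "wfidxlez".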